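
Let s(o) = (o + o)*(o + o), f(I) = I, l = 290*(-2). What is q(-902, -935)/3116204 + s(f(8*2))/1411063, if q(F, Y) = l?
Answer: 593144089/1099290041213 ≈ 0.00053957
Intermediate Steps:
l = -580
q(F, Y) = -580
s(o) = 4*o² (s(o) = (2*o)*(2*o) = 4*o²)
q(-902, -935)/3116204 + s(f(8*2))/1411063 = -580/3116204 + (4*(8*2)²)/1411063 = -580*1/3116204 + (4*16²)*(1/1411063) = -145/779051 + (4*256)*(1/1411063) = -145/779051 + 1024*(1/1411063) = -145/779051 + 1024/1411063 = 593144089/1099290041213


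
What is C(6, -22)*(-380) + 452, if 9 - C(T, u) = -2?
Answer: -3728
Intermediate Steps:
C(T, u) = 11 (C(T, u) = 9 - 1*(-2) = 9 + 2 = 11)
C(6, -22)*(-380) + 452 = 11*(-380) + 452 = -4180 + 452 = -3728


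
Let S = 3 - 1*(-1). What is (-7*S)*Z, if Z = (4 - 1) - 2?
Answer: -28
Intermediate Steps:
Z = 1 (Z = 3 - 2 = 1)
S = 4 (S = 3 + 1 = 4)
(-7*S)*Z = -7*4*1 = -28*1 = -28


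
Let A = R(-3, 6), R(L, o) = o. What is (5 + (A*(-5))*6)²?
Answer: 30625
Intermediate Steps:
A = 6
(5 + (A*(-5))*6)² = (5 + (6*(-5))*6)² = (5 - 30*6)² = (5 - 180)² = (-175)² = 30625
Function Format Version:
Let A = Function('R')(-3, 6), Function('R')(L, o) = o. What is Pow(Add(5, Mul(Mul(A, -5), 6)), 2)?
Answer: 30625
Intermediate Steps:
A = 6
Pow(Add(5, Mul(Mul(A, -5), 6)), 2) = Pow(Add(5, Mul(Mul(6, -5), 6)), 2) = Pow(Add(5, Mul(-30, 6)), 2) = Pow(Add(5, -180), 2) = Pow(-175, 2) = 30625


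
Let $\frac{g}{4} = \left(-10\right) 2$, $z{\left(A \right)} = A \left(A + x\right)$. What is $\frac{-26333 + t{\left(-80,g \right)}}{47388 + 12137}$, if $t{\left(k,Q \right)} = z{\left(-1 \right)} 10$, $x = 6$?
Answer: $- \frac{26383}{59525} \approx -0.44323$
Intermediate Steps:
$z{\left(A \right)} = A \left(6 + A\right)$ ($z{\left(A \right)} = A \left(A + 6\right) = A \left(6 + A\right)$)
$g = -80$ ($g = 4 \left(\left(-10\right) 2\right) = 4 \left(-20\right) = -80$)
$t{\left(k,Q \right)} = -50$ ($t{\left(k,Q \right)} = - (6 - 1) 10 = \left(-1\right) 5 \cdot 10 = \left(-5\right) 10 = -50$)
$\frac{-26333 + t{\left(-80,g \right)}}{47388 + 12137} = \frac{-26333 - 50}{47388 + 12137} = - \frac{26383}{59525}$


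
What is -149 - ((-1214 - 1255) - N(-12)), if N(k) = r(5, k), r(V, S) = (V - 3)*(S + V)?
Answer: 2306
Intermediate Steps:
r(V, S) = (-3 + V)*(S + V)
N(k) = 10 + 2*k (N(k) = 5**2 - 3*k - 3*5 + k*5 = 25 - 3*k - 15 + 5*k = 10 + 2*k)
-149 - ((-1214 - 1255) - N(-12)) = -149 - ((-1214 - 1255) - (10 + 2*(-12))) = -149 - (-2469 - (10 - 24)) = -149 - (-2469 - 1*(-14)) = -149 - (-2469 + 14) = -149 - 1*(-2455) = -149 + 2455 = 2306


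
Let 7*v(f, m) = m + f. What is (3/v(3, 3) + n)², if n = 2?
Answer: 121/4 ≈ 30.250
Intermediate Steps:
v(f, m) = f/7 + m/7 (v(f, m) = (m + f)/7 = (f + m)/7 = f/7 + m/7)
(3/v(3, 3) + n)² = (3/((⅐)*3 + (⅐)*3) + 2)² = (3/(3/7 + 3/7) + 2)² = (3/(6/7) + 2)² = (3*(7/6) + 2)² = (7/2 + 2)² = (11/2)² = 121/4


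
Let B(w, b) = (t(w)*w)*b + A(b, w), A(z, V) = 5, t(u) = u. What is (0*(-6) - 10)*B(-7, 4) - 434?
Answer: -2444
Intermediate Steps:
B(w, b) = 5 + b*w² (B(w, b) = (w*w)*b + 5 = w²*b + 5 = b*w² + 5 = 5 + b*w²)
(0*(-6) - 10)*B(-7, 4) - 434 = (0*(-6) - 10)*(5 + 4*(-7)²) - 434 = (0 - 10)*(5 + 4*49) - 434 = -10*(5 + 196) - 434 = -10*201 - 434 = -2010 - 434 = -2444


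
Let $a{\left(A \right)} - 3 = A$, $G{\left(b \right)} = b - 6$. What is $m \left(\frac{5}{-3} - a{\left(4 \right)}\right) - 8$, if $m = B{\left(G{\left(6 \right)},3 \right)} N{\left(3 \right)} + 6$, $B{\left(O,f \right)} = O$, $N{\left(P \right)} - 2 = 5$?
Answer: $-60$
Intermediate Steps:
$N{\left(P \right)} = 7$ ($N{\left(P \right)} = 2 + 5 = 7$)
$G{\left(b \right)} = -6 + b$ ($G{\left(b \right)} = b - 6 = -6 + b$)
$a{\left(A \right)} = 3 + A$
$m = 6$ ($m = \left(-6 + 6\right) 7 + 6 = 0 \cdot 7 + 6 = 0 + 6 = 6$)
$m \left(\frac{5}{-3} - a{\left(4 \right)}\right) - 8 = 6 \left(\frac{5}{-3} - \left(3 + 4\right)\right) - 8 = 6 \left(5 \left(- \frac{1}{3}\right) - 7\right) - 8 = 6 \left(- \frac{5}{3} - 7\right) - 8 = 6 \left(- \frac{26}{3}\right) - 8 = -52 - 8 = -60$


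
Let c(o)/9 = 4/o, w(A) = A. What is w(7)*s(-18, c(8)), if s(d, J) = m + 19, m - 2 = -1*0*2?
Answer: 147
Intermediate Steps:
c(o) = 36/o (c(o) = 9*(4/o) = 36/o)
m = 2 (m = 2 - 1*0*2 = 2 + 0*2 = 2 + 0 = 2)
s(d, J) = 21 (s(d, J) = 2 + 19 = 21)
w(7)*s(-18, c(8)) = 7*21 = 147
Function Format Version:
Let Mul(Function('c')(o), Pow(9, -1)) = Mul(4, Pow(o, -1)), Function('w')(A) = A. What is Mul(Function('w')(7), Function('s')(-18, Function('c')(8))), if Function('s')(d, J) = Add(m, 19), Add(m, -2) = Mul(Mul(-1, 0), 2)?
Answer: 147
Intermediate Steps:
Function('c')(o) = Mul(36, Pow(o, -1)) (Function('c')(o) = Mul(9, Mul(4, Pow(o, -1))) = Mul(36, Pow(o, -1)))
m = 2 (m = Add(2, Mul(Mul(-1, 0), 2)) = Add(2, Mul(0, 2)) = Add(2, 0) = 2)
Function('s')(d, J) = 21 (Function('s')(d, J) = Add(2, 19) = 21)
Mul(Function('w')(7), Function('s')(-18, Function('c')(8))) = Mul(7, 21) = 147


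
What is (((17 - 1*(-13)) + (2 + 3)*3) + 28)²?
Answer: 5329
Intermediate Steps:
(((17 - 1*(-13)) + (2 + 3)*3) + 28)² = (((17 + 13) + 5*3) + 28)² = ((30 + 15) + 28)² = (45 + 28)² = 73² = 5329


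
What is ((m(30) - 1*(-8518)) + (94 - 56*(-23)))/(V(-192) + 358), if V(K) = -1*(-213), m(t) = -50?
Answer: 9850/571 ≈ 17.250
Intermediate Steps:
V(K) = 213
((m(30) - 1*(-8518)) + (94 - 56*(-23)))/(V(-192) + 358) = ((-50 - 1*(-8518)) + (94 - 56*(-23)))/(213 + 358) = ((-50 + 8518) + (94 + 1288))/571 = (8468 + 1382)*(1/571) = 9850*(1/571) = 9850/571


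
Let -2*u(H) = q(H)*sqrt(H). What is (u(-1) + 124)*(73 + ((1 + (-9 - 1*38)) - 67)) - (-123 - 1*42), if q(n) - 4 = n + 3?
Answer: -4795 + 120*I ≈ -4795.0 + 120.0*I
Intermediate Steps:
q(n) = 7 + n (q(n) = 4 + (n + 3) = 4 + (3 + n) = 7 + n)
u(H) = -sqrt(H)*(7 + H)/2 (u(H) = -(7 + H)*sqrt(H)/2 = -sqrt(H)*(7 + H)/2)
(u(-1) + 124)*(73 + ((1 + (-9 - 1*38)) - 67)) - (-123 - 1*42) = (sqrt(-1)*(-7 - 1*(-1))/2 + 124)*(73 + ((1 + (-9 - 1*38)) - 67)) - (-123 - 1*42) = (I*(-7 + 1)/2 + 124)*(73 + ((1 + (-9 - 38)) - 67)) - (-123 - 42) = ((1/2)*I*(-6) + 124)*(73 + ((1 - 47) - 67)) - 1*(-165) = (-3*I + 124)*(73 + (-46 - 67)) + 165 = (124 - 3*I)*(73 - 113) + 165 = (124 - 3*I)*(-40) + 165 = (-4960 + 120*I) + 165 = -4795 + 120*I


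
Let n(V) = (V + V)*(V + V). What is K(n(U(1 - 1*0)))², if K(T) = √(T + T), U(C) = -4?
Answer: 128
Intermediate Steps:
n(V) = 4*V² (n(V) = (2*V)*(2*V) = 4*V²)
K(T) = √2*√T (K(T) = √(2*T) = √2*√T)
K(n(U(1 - 1*0)))² = (√2*√(4*(-4)²))² = (√2*√(4*16))² = (√2*√64)² = (√2*8)² = (8*√2)² = 128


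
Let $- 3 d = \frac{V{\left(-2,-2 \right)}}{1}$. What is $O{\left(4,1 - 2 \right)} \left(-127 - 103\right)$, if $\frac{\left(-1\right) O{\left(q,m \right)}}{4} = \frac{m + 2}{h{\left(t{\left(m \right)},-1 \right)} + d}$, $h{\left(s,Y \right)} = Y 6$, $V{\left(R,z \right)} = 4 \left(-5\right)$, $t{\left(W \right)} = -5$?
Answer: $1380$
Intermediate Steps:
$V{\left(R,z \right)} = -20$
$h{\left(s,Y \right)} = 6 Y$
$d = \frac{20}{3}$ ($d = - \frac{\left(-20\right) 1^{-1}}{3} = - \frac{\left(-20\right) 1}{3} = \left(- \frac{1}{3}\right) \left(-20\right) = \frac{20}{3} \approx 6.6667$)
$O{\left(q,m \right)} = -12 - 6 m$ ($O{\left(q,m \right)} = - 4 \frac{m + 2}{6 \left(-1\right) + \frac{20}{3}} = - 4 \frac{2 + m}{-6 + \frac{20}{3}} = - 4 \frac{2 + m}{\frac{2}{3}} = - 4 \left(2 + m\right) \frac{3}{2} = - 4 \left(3 + \frac{3 m}{2}\right) = -12 - 6 m$)
$O{\left(4,1 - 2 \right)} \left(-127 - 103\right) = \left(-12 - 6 \left(1 - 2\right)\right) \left(-127 - 103\right) = \left(-12 - -6\right) \left(-230\right) = \left(-12 + 6\right) \left(-230\right) = \left(-6\right) \left(-230\right) = 1380$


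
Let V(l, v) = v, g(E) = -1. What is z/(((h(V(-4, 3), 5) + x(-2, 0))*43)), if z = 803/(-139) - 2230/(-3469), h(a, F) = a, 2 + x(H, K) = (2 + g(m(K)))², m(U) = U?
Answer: -2475637/41468426 ≈ -0.059699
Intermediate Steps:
x(H, K) = -1 (x(H, K) = -2 + (2 - 1)² = -2 + 1² = -2 + 1 = -1)
z = -2475637/482191 (z = 803*(-1/139) - 2230*(-1/3469) = -803/139 + 2230/3469 = -2475637/482191 ≈ -5.1341)
z/(((h(V(-4, 3), 5) + x(-2, 0))*43)) = -2475637*1/(43*(3 - 1))/482191 = -2475637/(482191*(2*43)) = -2475637/482191/86 = -2475637/482191*1/86 = -2475637/41468426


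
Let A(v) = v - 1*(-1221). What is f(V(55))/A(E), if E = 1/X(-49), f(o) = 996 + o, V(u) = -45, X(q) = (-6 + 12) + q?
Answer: 40893/52502 ≈ 0.77888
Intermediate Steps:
X(q) = 6 + q
E = -1/43 (E = 1/(6 - 49) = 1/(-43) = -1/43 ≈ -0.023256)
A(v) = 1221 + v (A(v) = v + 1221 = 1221 + v)
f(V(55))/A(E) = (996 - 45)/(1221 - 1/43) = 951/(52502/43) = 951*(43/52502) = 40893/52502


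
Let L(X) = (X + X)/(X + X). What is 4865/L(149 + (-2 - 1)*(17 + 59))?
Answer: 4865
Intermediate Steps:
L(X) = 1 (L(X) = (2*X)/((2*X)) = (2*X)*(1/(2*X)) = 1)
4865/L(149 + (-2 - 1)*(17 + 59)) = 4865/1 = 4865*1 = 4865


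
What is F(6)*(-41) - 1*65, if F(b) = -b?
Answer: 181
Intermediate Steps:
F(6)*(-41) - 1*65 = -1*6*(-41) - 1*65 = -6*(-41) - 65 = 246 - 65 = 181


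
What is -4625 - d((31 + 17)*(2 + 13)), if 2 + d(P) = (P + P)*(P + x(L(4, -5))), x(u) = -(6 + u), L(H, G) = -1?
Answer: -1034223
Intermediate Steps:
x(u) = -6 - u
d(P) = -2 + 2*P*(-5 + P) (d(P) = -2 + (P + P)*(P + (-6 - 1*(-1))) = -2 + (2*P)*(P + (-6 + 1)) = -2 + (2*P)*(P - 5) = -2 + (2*P)*(-5 + P) = -2 + 2*P*(-5 + P))
-4625 - d((31 + 17)*(2 + 13)) = -4625 - (-2 - 10*(31 + 17)*(2 + 13) + 2*((31 + 17)*(2 + 13))²) = -4625 - (-2 - 480*15 + 2*(48*15)²) = -4625 - (-2 - 10*720 + 2*720²) = -4625 - (-2 - 7200 + 2*518400) = -4625 - (-2 - 7200 + 1036800) = -4625 - 1*1029598 = -4625 - 1029598 = -1034223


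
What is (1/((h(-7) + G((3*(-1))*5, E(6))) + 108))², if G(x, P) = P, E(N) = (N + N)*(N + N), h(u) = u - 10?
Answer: 1/55225 ≈ 1.8108e-5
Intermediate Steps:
h(u) = -10 + u
E(N) = 4*N² (E(N) = (2*N)*(2*N) = 4*N²)
(1/((h(-7) + G((3*(-1))*5, E(6))) + 108))² = (1/(((-10 - 7) + 4*6²) + 108))² = (1/((-17 + 4*36) + 108))² = (1/((-17 + 144) + 108))² = (1/(127 + 108))² = (1/235)² = 1/55225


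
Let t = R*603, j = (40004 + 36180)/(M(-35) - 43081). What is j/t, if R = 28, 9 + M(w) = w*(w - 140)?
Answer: -19046/156029265 ≈ -0.00012207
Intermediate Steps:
M(w) = -9 + w*(-140 + w) (M(w) = -9 + w*(w - 140) = -9 + w*(-140 + w))
j = -76184/36965 (j = (40004 + 36180)/((-9 + (-35)**2 - 140*(-35)) - 43081) = 76184/((-9 + 1225 + 4900) - 43081) = 76184/(6116 - 43081) = 76184/(-36965) = 76184*(-1/36965) = -76184/36965 ≈ -2.0610)
t = 16884 (t = 28*603 = 16884)
j/t = -76184/36965/16884 = -76184/36965*1/16884 = -19046/156029265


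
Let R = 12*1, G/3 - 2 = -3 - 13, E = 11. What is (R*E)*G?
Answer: -5544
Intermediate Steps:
G = -42 (G = 6 + 3*(-3 - 13) = 6 + 3*(-16) = 6 - 48 = -42)
R = 12
(R*E)*G = (12*11)*(-42) = 132*(-42) = -5544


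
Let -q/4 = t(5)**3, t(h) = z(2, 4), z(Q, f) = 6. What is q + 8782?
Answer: 7918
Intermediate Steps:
t(h) = 6
q = -864 (q = -4*6**3 = -4*216 = -864)
q + 8782 = -864 + 8782 = 7918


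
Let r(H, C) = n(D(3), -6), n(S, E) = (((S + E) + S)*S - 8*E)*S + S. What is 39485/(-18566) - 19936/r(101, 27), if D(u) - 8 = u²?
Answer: -103219343/23671650 ≈ -4.3605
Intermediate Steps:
D(u) = 8 + u²
n(S, E) = S + S*(-8*E + S*(E + 2*S)) (n(S, E) = (((E + S) + S)*S - 8*E)*S + S = ((E + 2*S)*S - 8*E)*S + S = (S*(E + 2*S) - 8*E)*S + S = (-8*E + S*(E + 2*S))*S + S = S*(-8*E + S*(E + 2*S)) + S = S + S*(-8*E + S*(E + 2*S)))
r(H, C) = 8925 (r(H, C) = (8 + 3²)*(1 - 8*(-6) + 2*(8 + 3²)² - 6*(8 + 3²)) = (8 + 9)*(1 + 48 + 2*(8 + 9)² - 6*(8 + 9)) = 17*(1 + 48 + 2*17² - 6*17) = 17*(1 + 48 + 2*289 - 102) = 17*(1 + 48 + 578 - 102) = 17*525 = 8925)
39485/(-18566) - 19936/r(101, 27) = 39485/(-18566) - 19936/8925 = 39485*(-1/18566) - 19936*1/8925 = -39485/18566 - 2848/1275 = -103219343/23671650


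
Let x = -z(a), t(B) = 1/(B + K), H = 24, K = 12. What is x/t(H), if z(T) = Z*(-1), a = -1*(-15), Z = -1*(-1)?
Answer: 36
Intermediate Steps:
Z = 1
t(B) = 1/(12 + B) (t(B) = 1/(B + 12) = 1/(12 + B))
a = 15
z(T) = -1 (z(T) = 1*(-1) = -1)
x = 1 (x = -1*(-1) = 1)
x/t(H) = 1/1/(12 + 24) = 1/1/36 = 1/(1/36) = 1*36 = 36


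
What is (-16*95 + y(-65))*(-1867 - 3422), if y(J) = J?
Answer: 8383065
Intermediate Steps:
(-16*95 + y(-65))*(-1867 - 3422) = (-16*95 - 65)*(-1867 - 3422) = (-1520 - 65)*(-5289) = -1585*(-5289) = 8383065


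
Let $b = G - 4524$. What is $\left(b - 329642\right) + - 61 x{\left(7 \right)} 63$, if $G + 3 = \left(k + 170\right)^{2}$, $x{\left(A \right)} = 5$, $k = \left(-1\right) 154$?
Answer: $-353128$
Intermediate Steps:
$k = -154$
$G = 253$ ($G = -3 + \left(-154 + 170\right)^{2} = -3 + 16^{2} = -3 + 256 = 253$)
$b = -4271$ ($b = 253 - 4524 = -4271$)
$\left(b - 329642\right) + - 61 x{\left(7 \right)} 63 = \left(-4271 - 329642\right) + \left(-61\right) 5 \cdot 63 = -333913 - 19215 = -353128$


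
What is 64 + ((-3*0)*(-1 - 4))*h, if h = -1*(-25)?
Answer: 64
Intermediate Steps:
h = 25
64 + ((-3*0)*(-1 - 4))*h = 64 + ((-3*0)*(-1 - 4))*25 = 64 + (0*(-5))*25 = 64 + 0*25 = 64 + 0 = 64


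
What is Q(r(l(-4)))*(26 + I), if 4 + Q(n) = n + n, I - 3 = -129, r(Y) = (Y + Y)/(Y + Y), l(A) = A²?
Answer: 200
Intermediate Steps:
r(Y) = 1 (r(Y) = (2*Y)/((2*Y)) = (2*Y)*(1/(2*Y)) = 1)
I = -126 (I = 3 - 129 = -126)
Q(n) = -4 + 2*n (Q(n) = -4 + (n + n) = -4 + 2*n)
Q(r(l(-4)))*(26 + I) = (-4 + 2*1)*(26 - 126) = (-4 + 2)*(-100) = -2*(-100) = 200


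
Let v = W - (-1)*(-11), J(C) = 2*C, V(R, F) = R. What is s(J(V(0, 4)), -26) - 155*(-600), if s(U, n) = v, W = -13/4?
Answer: 371943/4 ≈ 92986.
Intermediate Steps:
W = -13/4 (W = -13*¼ = -13/4 ≈ -3.2500)
v = -57/4 (v = -13/4 - (-1)*(-11) = -13/4 - 1*11 = -13/4 - 11 = -57/4 ≈ -14.250)
s(U, n) = -57/4
s(J(V(0, 4)), -26) - 155*(-600) = -57/4 - 155*(-600) = -57/4 + 93000 = 371943/4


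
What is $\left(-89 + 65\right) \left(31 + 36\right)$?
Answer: $-1608$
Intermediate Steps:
$\left(-89 + 65\right) \left(31 + 36\right) = \left(-24\right) 67 = -1608$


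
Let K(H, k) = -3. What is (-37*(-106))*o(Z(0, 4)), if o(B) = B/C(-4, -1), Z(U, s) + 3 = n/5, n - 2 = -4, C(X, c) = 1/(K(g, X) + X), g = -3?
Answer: 466718/5 ≈ 93344.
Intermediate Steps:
C(X, c) = 1/(-3 + X)
n = -2 (n = 2 - 4 = -2)
Z(U, s) = -17/5 (Z(U, s) = -3 - 2/5 = -3 - 2*⅕ = -3 - ⅖ = -17/5)
o(B) = -7*B (o(B) = B/(1/(-3 - 4)) = B/(1/(-7)) = B/(-⅐) = B*(-7) = -7*B)
(-37*(-106))*o(Z(0, 4)) = (-37*(-106))*(-7*(-17/5)) = 3922*(119/5) = 466718/5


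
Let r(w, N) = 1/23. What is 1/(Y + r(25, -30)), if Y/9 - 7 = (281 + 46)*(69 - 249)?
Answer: -23/12182570 ≈ -1.8879e-6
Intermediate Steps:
r(w, N) = 1/23
Y = -529677 (Y = 63 + 9*((281 + 46)*(69 - 249)) = 63 + 9*(327*(-180)) = 63 + 9*(-58860) = 63 - 529740 = -529677)
1/(Y + r(25, -30)) = 1/(-529677 + 1/23) = 1/(-12182570/23) = -23/12182570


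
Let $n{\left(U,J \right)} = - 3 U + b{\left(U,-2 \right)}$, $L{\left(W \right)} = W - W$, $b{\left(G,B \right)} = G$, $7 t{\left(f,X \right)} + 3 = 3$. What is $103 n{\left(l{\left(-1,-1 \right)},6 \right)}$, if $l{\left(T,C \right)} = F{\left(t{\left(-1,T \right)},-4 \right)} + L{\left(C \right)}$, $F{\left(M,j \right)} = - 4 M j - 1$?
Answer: $206$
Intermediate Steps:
$t{\left(f,X \right)} = 0$ ($t{\left(f,X \right)} = - \frac{3}{7} + \frac{1}{7} \cdot 3 = - \frac{3}{7} + \frac{3}{7} = 0$)
$F{\left(M,j \right)} = -1 - 4 M j$ ($F{\left(M,j \right)} = - 4 M j - 1 = -1 - 4 M j$)
$L{\left(W \right)} = 0$
$l{\left(T,C \right)} = -1$ ($l{\left(T,C \right)} = \left(-1 - 0 \left(-4\right)\right) + 0 = \left(-1 + 0\right) + 0 = -1 + 0 = -1$)
$n{\left(U,J \right)} = - 2 U$ ($n{\left(U,J \right)} = - 3 U + U = - 2 U$)
$103 n{\left(l{\left(-1,-1 \right)},6 \right)} = 103 \left(\left(-2\right) \left(-1\right)\right) = 103 \cdot 2 = 206$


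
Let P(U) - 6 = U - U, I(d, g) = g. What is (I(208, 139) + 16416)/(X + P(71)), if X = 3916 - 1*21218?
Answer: -16555/17296 ≈ -0.95716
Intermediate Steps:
X = -17302 (X = 3916 - 21218 = -17302)
P(U) = 6 (P(U) = 6 + (U - U) = 6 + 0 = 6)
(I(208, 139) + 16416)/(X + P(71)) = (139 + 16416)/(-17302 + 6) = 16555/(-17296) = 16555*(-1/17296) = -16555/17296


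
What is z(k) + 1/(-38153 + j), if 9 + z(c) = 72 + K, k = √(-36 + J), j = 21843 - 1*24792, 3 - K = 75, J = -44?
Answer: -369919/41102 ≈ -9.0000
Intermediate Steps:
K = -72 (K = 3 - 1*75 = 3 - 75 = -72)
j = -2949 (j = 21843 - 24792 = -2949)
k = 4*I*√5 (k = √(-36 - 44) = √(-80) = 4*I*√5 ≈ 8.9443*I)
z(c) = -9 (z(c) = -9 + (72 - 72) = -9 + 0 = -9)
z(k) + 1/(-38153 + j) = -9 + 1/(-38153 - 2949) = -9 + 1/(-41102) = -9 - 1/41102 = -369919/41102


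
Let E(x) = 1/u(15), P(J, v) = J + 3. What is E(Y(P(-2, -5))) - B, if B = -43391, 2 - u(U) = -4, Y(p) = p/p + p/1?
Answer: 260347/6 ≈ 43391.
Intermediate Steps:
P(J, v) = 3 + J
Y(p) = 1 + p (Y(p) = 1 + p*1 = 1 + p)
u(U) = 6 (u(U) = 2 - 1*(-4) = 2 + 4 = 6)
E(x) = ⅙ (E(x) = 1/6 = ⅙)
E(Y(P(-2, -5))) - B = ⅙ - 1*(-43391) = ⅙ + 43391 = 260347/6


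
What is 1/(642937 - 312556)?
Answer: 1/330381 ≈ 3.0268e-6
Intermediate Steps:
1/(642937 - 312556) = 1/330381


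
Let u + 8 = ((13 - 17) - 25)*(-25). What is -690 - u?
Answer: -1407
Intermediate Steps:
u = 717 (u = -8 + ((13 - 17) - 25)*(-25) = -8 + (-4 - 25)*(-25) = -8 - 29*(-25) = -8 + 725 = 717)
-690 - u = -690 - 1*717 = -690 - 717 = -1407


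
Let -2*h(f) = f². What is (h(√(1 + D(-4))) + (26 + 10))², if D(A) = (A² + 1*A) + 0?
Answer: 3481/4 ≈ 870.25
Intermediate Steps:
D(A) = A + A² (D(A) = (A² + A) + 0 = (A + A²) + 0 = A + A²)
h(f) = -f²/2
(h(√(1 + D(-4))) + (26 + 10))² = (-(½ - 2*(1 - 4)) + (26 + 10))² = (-(√(1 - 4*(-3)))²/2 + 36)² = (-(√(1 + 12))²/2 + 36)² = (-(√13)²/2 + 36)² = (-½*13 + 36)² = (-13/2 + 36)² = (59/2)² = 3481/4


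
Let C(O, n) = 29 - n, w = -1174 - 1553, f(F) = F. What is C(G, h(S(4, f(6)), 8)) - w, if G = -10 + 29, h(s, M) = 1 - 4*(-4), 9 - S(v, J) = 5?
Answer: 2739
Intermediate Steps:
S(v, J) = 4 (S(v, J) = 9 - 1*5 = 9 - 5 = 4)
h(s, M) = 17 (h(s, M) = 1 + 16 = 17)
G = 19
w = -2727
C(G, h(S(4, f(6)), 8)) - w = (29 - 1*17) - 1*(-2727) = (29 - 17) + 2727 = 12 + 2727 = 2739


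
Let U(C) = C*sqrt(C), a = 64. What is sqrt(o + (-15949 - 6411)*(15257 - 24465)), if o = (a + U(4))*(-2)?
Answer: 4*sqrt(12868171) ≈ 14349.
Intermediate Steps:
U(C) = C**(3/2)
o = -144 (o = (64 + 4**(3/2))*(-2) = (64 + 8)*(-2) = 72*(-2) = -144)
sqrt(o + (-15949 - 6411)*(15257 - 24465)) = sqrt(-144 + (-15949 - 6411)*(15257 - 24465)) = sqrt(-144 - 22360*(-9208)) = sqrt(-144 + 205890880) = sqrt(205890736) = 4*sqrt(12868171)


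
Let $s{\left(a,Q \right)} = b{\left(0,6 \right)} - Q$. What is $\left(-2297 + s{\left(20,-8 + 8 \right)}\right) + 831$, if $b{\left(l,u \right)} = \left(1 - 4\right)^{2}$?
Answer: $-1457$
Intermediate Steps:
$b{\left(l,u \right)} = 9$ ($b{\left(l,u \right)} = \left(-3\right)^{2} = 9$)
$s{\left(a,Q \right)} = 9 - Q$
$\left(-2297 + s{\left(20,-8 + 8 \right)}\right) + 831 = \left(-2297 + \left(9 - \left(-8 + 8\right)\right)\right) + 831 = \left(-2297 + \left(9 - 0\right)\right) + 831 = \left(-2297 + \left(9 + 0\right)\right) + 831 = \left(-2297 + 9\right) + 831 = -2288 + 831 = -1457$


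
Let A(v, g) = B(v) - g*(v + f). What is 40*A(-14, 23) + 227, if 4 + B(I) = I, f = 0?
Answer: 12387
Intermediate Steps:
B(I) = -4 + I
A(v, g) = -4 + v - g*v (A(v, g) = (-4 + v) - g*(v + 0) = (-4 + v) - g*v = -4 + v - g*v)
40*A(-14, 23) + 227 = 40*(-4 - 14 - 1*23*(-14)) + 227 = 40*(-4 - 14 + 322) + 227 = 40*304 + 227 = 12160 + 227 = 12387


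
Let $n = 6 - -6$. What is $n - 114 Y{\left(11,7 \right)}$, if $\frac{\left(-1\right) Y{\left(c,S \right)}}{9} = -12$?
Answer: $-12300$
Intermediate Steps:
$Y{\left(c,S \right)} = 108$ ($Y{\left(c,S \right)} = \left(-9\right) \left(-12\right) = 108$)
$n = 12$ ($n = 6 + 6 = 12$)
$n - 114 Y{\left(11,7 \right)} = 12 - 12312 = -12300$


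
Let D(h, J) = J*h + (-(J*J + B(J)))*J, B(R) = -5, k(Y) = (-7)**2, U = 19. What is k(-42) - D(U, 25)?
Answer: 15074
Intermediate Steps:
k(Y) = 49
D(h, J) = J*h + J*(5 - J**2) (D(h, J) = J*h + (-(J*J - 5))*J = J*h + (-(J**2 - 5))*J = J*h + (-(-5 + J**2))*J = J*h + (5 - J**2)*J = J*h + J*(5 - J**2))
k(-42) - D(U, 25) = 49 - 25*(5 + 19 - 1*25**2) = 49 - 25*(5 + 19 - 1*625) = 49 - 25*(5 + 19 - 625) = 49 - 25*(-601) = 49 - 1*(-15025) = 49 + 15025 = 15074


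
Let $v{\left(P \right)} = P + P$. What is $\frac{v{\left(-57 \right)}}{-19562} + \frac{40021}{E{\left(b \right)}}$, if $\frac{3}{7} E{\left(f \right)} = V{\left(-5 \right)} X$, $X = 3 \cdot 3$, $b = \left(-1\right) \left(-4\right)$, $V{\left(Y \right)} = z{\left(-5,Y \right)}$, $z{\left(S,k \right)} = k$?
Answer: $- \frac{391439416}{1027005} \approx -381.15$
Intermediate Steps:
$V{\left(Y \right)} = Y$
$v{\left(P \right)} = 2 P$
$b = 4$
$X = 9$
$E{\left(f \right)} = -105$ ($E{\left(f \right)} = \frac{7 \left(\left(-5\right) 9\right)}{3} = \frac{7}{3} \left(-45\right) = -105$)
$\frac{v{\left(-57 \right)}}{-19562} + \frac{40021}{E{\left(b \right)}} = \frac{2 \left(-57\right)}{-19562} + \frac{40021}{-105} = \left(-114\right) \left(- \frac{1}{19562}\right) + 40021 \left(- \frac{1}{105}\right) = \frac{57}{9781} - \frac{40021}{105} = - \frac{391439416}{1027005}$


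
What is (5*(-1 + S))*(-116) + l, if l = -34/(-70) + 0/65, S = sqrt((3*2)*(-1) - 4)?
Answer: 20317/35 - 580*I*sqrt(10) ≈ 580.49 - 1834.1*I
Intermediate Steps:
S = I*sqrt(10) (S = sqrt(6*(-1) - 4) = sqrt(-6 - 4) = sqrt(-10) = I*sqrt(10) ≈ 3.1623*I)
l = 17/35 (l = -34*(-1/70) + 0*(1/65) = 17/35 + 0 = 17/35 ≈ 0.48571)
(5*(-1 + S))*(-116) + l = (5*(-1 + I*sqrt(10)))*(-116) + 17/35 = (-5 + 5*I*sqrt(10))*(-116) + 17/35 = (580 - 580*I*sqrt(10)) + 17/35 = 20317/35 - 580*I*sqrt(10)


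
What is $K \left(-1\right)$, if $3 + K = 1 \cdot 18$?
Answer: $-15$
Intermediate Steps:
$K = 15$ ($K = -3 + 1 \cdot 18 = -3 + 18 = 15$)
$K \left(-1\right) = 15 \left(-1\right) = -15$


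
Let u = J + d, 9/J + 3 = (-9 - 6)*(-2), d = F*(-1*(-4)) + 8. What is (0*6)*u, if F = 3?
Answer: 0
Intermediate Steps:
d = 20 (d = 3*(-1*(-4)) + 8 = 3*4 + 8 = 12 + 8 = 20)
J = ⅓ (J = 9/(-3 + (-9 - 6)*(-2)) = 9/(-3 - 15*(-2)) = 9/(-3 + 30) = 9/27 = 9*(1/27) = ⅓ ≈ 0.33333)
u = 61/3 (u = ⅓ + 20 = 61/3 ≈ 20.333)
(0*6)*u = (0*6)*(61/3) = 0*(61/3) = 0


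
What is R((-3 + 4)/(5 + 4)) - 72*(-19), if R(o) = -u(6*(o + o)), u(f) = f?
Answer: 4100/3 ≈ 1366.7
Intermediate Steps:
R(o) = -12*o (R(o) = -6*(o + o) = -6*2*o = -12*o)
R((-3 + 4)/(5 + 4)) - 72*(-19) = -12*(-3 + 4)/(5 + 4) - 72*(-19) = -12/9 + 1368 = -12*⅑ + 1368 = -4/3 + 1368 = 4100/3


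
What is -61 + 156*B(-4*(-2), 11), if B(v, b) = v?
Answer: 1187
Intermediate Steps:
-61 + 156*B(-4*(-2), 11) = -61 + 156*(-4*(-2)) = -61 + 156*8 = -61 + 1248 = 1187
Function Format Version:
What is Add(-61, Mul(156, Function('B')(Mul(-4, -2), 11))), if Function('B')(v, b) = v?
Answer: 1187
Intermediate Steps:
Add(-61, Mul(156, Function('B')(Mul(-4, -2), 11))) = Add(-61, Mul(156, Mul(-4, -2))) = Add(-61, Mul(156, 8)) = Add(-61, 1248) = 1187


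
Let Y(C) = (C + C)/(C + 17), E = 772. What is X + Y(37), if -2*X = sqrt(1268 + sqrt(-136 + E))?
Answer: 37/27 - sqrt(1268 + 2*sqrt(159))/2 ≈ -16.610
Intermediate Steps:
Y(C) = 2*C/(17 + C) (Y(C) = (2*C)/(17 + C) = 2*C/(17 + C))
X = -sqrt(1268 + 2*sqrt(159))/2 (X = -sqrt(1268 + sqrt(-136 + 772))/2 = -sqrt(1268 + sqrt(636))/2 = -sqrt(1268 + 2*sqrt(159))/2 ≈ -17.981)
X + Y(37) = -sqrt(1268 + 2*sqrt(159))/2 + 2*37/(17 + 37) = -sqrt(1268 + 2*sqrt(159))/2 + 2*37/54 = -sqrt(1268 + 2*sqrt(159))/2 + 2*37*(1/54) = -sqrt(1268 + 2*sqrt(159))/2 + 37/27 = 37/27 - sqrt(1268 + 2*sqrt(159))/2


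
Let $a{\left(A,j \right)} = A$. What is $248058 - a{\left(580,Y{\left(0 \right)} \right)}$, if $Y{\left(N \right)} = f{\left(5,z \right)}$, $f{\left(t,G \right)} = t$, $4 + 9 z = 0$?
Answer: $247478$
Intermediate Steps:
$z = - \frac{4}{9}$ ($z = - \frac{4}{9} + \frac{1}{9} \cdot 0 = - \frac{4}{9} + 0 = - \frac{4}{9} \approx -0.44444$)
$Y{\left(N \right)} = 5$
$248058 - a{\left(580,Y{\left(0 \right)} \right)} = 248058 - 580 = 247478$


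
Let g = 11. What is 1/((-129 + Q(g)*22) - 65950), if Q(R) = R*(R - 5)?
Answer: -1/64627 ≈ -1.5473e-5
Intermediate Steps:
Q(R) = R*(-5 + R)
1/((-129 + Q(g)*22) - 65950) = 1/((-129 + (11*(-5 + 11))*22) - 65950) = 1/((-129 + (11*6)*22) - 65950) = 1/((-129 + 66*22) - 65950) = 1/((-129 + 1452) - 65950) = 1/(1323 - 65950) = 1/(-64627) = -1/64627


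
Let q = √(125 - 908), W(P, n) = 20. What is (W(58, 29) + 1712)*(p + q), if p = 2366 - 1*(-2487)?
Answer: 8405396 + 5196*I*√87 ≈ 8.4054e+6 + 48465.0*I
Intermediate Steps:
p = 4853 (p = 2366 + 2487 = 4853)
q = 3*I*√87 (q = √(-783) = 3*I*√87 ≈ 27.982*I)
(W(58, 29) + 1712)*(p + q) = (20 + 1712)*(4853 + 3*I*√87) = 1732*(4853 + 3*I*√87) = 8405396 + 5196*I*√87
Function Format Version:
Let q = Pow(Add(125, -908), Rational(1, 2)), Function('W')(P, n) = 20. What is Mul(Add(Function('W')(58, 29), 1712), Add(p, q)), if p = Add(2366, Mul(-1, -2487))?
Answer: Add(8405396, Mul(5196, I, Pow(87, Rational(1, 2)))) ≈ Add(8.4054e+6, Mul(48465., I))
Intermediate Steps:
p = 4853 (p = Add(2366, 2487) = 4853)
q = Mul(3, I, Pow(87, Rational(1, 2))) (q = Pow(-783, Rational(1, 2)) = Mul(3, I, Pow(87, Rational(1, 2))) ≈ Mul(27.982, I))
Mul(Add(Function('W')(58, 29), 1712), Add(p, q)) = Mul(Add(20, 1712), Add(4853, Mul(3, I, Pow(87, Rational(1, 2))))) = Mul(1732, Add(4853, Mul(3, I, Pow(87, Rational(1, 2))))) = Add(8405396, Mul(5196, I, Pow(87, Rational(1, 2))))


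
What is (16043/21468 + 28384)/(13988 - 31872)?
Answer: -609363755/383933712 ≈ -1.5872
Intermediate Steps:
(16043/21468 + 28384)/(13988 - 31872) = (16043*(1/21468) + 28384)/(-17884) = (16043/21468 + 28384)*(-1/17884) = (609363755/21468)*(-1/17884) = -609363755/383933712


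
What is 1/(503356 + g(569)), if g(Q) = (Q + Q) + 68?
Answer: 1/504562 ≈ 1.9819e-6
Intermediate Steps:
g(Q) = 68 + 2*Q (g(Q) = 2*Q + 68 = 68 + 2*Q)
1/(503356 + g(569)) = 1/(503356 + (68 + 2*569)) = 1/(503356 + (68 + 1138)) = 1/(503356 + 1206) = 1/504562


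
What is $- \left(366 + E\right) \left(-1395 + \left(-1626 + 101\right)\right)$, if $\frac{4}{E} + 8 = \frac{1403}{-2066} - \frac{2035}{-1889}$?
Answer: $\frac{31660505990960}{29667349} \approx 1.0672 \cdot 10^{6}$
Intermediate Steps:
$E = - \frac{15610696}{29667349}$ ($E = \frac{4}{-8 + \left(\frac{1403}{-2066} - \frac{2035}{-1889}\right)} = \frac{4}{-8 + \left(1403 \left(- \frac{1}{2066}\right) - - \frac{2035}{1889}\right)} = \frac{4}{-8 + \left(- \frac{1403}{2066} + \frac{2035}{1889}\right)} = \frac{4}{-8 + \frac{1554043}{3902674}} = \frac{4}{- \frac{29667349}{3902674}} = 4 \left(- \frac{3902674}{29667349}\right) = - \frac{15610696}{29667349} \approx -0.52619$)
$- \left(366 + E\right) \left(-1395 + \left(-1626 + 101\right)\right) = - \left(366 - \frac{15610696}{29667349}\right) \left(-1395 + \left(-1626 + 101\right)\right) = - \frac{10842639038 \left(-1395 - 1525\right)}{29667349} = - \frac{10842639038 \left(-2920\right)}{29667349} = \left(-1\right) \left(- \frac{31660505990960}{29667349}\right) = \frac{31660505990960}{29667349}$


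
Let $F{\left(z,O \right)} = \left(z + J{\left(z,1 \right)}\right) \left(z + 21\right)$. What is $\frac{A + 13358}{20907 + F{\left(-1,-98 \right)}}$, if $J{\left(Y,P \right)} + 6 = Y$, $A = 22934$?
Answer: $\frac{36292}{20747} \approx 1.7493$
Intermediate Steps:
$J{\left(Y,P \right)} = -6 + Y$
$F{\left(z,O \right)} = \left(-6 + 2 z\right) \left(21 + z\right)$ ($F{\left(z,O \right)} = \left(z + \left(-6 + z\right)\right) \left(z + 21\right) = \left(-6 + 2 z\right) \left(21 + z\right)$)
$\frac{A + 13358}{20907 + F{\left(-1,-98 \right)}} = \frac{22934 + 13358}{20907 + \left(-126 + 2 \left(-1\right)^{2} + 36 \left(-1\right)\right)} = \frac{36292}{20907 - 160} = \frac{36292}{20747}$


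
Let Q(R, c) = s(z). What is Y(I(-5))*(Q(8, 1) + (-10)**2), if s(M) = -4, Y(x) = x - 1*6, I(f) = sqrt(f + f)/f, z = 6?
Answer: -576 - 96*I*sqrt(10)/5 ≈ -576.0 - 60.716*I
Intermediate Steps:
I(f) = sqrt(2)/sqrt(f) (I(f) = sqrt(2*f)/f = (sqrt(2)*sqrt(f))/f = sqrt(2)/sqrt(f))
Y(x) = -6 + x (Y(x) = x - 6 = -6 + x)
Q(R, c) = -4
Y(I(-5))*(Q(8, 1) + (-10)**2) = (-6 + sqrt(2)/sqrt(-5))*(-4 + (-10)**2) = (-6 + sqrt(2)*(-I*sqrt(5)/5))*(-4 + 100) = (-6 - I*sqrt(10)/5)*96 = -576 - 96*I*sqrt(10)/5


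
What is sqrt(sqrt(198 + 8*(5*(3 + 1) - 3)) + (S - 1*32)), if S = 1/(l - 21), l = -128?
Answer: sqrt(-710581 + 22201*sqrt(334))/149 ≈ 3.7055*I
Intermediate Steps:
S = -1/149 (S = 1/(-128 - 21) = 1/(-149) = -1/149 ≈ -0.0067114)
sqrt(sqrt(198 + 8*(5*(3 + 1) - 3)) + (S - 1*32)) = sqrt(sqrt(198 + 8*(5*(3 + 1) - 3)) + (-1/149 - 1*32)) = sqrt(sqrt(198 + 8*(5*4 - 3)) + (-1/149 - 32)) = sqrt(sqrt(198 + 8*(20 - 3)) - 4769/149) = sqrt(sqrt(198 + 8*17) - 4769/149) = sqrt(sqrt(198 + 136) - 4769/149) = sqrt(sqrt(334) - 4769/149) = sqrt(-4769/149 + sqrt(334))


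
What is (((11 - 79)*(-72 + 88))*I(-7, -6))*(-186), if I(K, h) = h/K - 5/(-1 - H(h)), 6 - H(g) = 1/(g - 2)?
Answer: 41957632/133 ≈ 3.1547e+5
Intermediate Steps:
H(g) = 6 - 1/(-2 + g) (H(g) = 6 - 1/(g - 2) = 6 - 1/(-2 + g))
I(K, h) = -5/(-1 - (-13 + 6*h)/(-2 + h)) + h/K (I(K, h) = h/K - 5/(-1 - (-13 + 6*h)/(-2 + h)) = -5/(-1 - (-13 + 6*h)/(-2 + h)) + h/K)
(((11 - 79)*(-72 + 88))*I(-7, -6))*(-186) = (((11 - 79)*(-72 + 88))*((-6*(-13 + 6*(-6)) + (-2 - 6)*(-6 + 5*(-7)))/((-7)*(-15 + 7*(-6)))))*(-186) = ((-68*16)*(-(-6*(-13 - 36) - 8*(-6 - 35))/(7*(-15 - 42))))*(-186) = -(-1088)*(-6*(-49) - 8*(-41))/(7*(-57))*(-186) = -(-1088)*(-1)*(294 + 328)/(7*57)*(-186) = -(-1088)*(-1)*622/(7*57)*(-186) = -1088*622/399*(-186) = -676736/399*(-186) = 41957632/133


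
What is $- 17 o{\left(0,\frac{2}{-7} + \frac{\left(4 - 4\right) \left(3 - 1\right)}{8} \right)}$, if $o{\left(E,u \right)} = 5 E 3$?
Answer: $0$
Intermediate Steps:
$o{\left(E,u \right)} = 15 E$
$- 17 o{\left(0,\frac{2}{-7} + \frac{\left(4 - 4\right) \left(3 - 1\right)}{8} \right)} = - 17 \cdot 15 \cdot 0 = \left(-17\right) 0 = 0$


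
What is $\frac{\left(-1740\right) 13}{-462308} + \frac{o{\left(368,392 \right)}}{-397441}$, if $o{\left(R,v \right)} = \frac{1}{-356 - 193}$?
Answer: $\frac{112172132452}{2292576010263} \approx 0.048928$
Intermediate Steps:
$o{\left(R,v \right)} = - \frac{1}{549}$ ($o{\left(R,v \right)} = \frac{1}{-549} = - \frac{1}{549}$)
$\frac{\left(-1740\right) 13}{-462308} + \frac{o{\left(368,392 \right)}}{-397441} = \frac{\left(-1740\right) 13}{-462308} - \frac{1}{549 \left(-397441\right)} = \left(-22620\right) \left(- \frac{1}{462308}\right) - - \frac{1}{218195109} = \frac{5655}{115577} + \frac{1}{218195109} = \frac{112172132452}{2292576010263}$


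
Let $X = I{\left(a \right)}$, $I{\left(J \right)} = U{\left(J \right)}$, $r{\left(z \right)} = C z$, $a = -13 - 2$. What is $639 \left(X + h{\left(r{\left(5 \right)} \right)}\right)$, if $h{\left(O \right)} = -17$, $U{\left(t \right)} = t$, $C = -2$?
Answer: $-20448$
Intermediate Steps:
$a = -15$ ($a = -13 - 2 = -15$)
$r{\left(z \right)} = - 2 z$
$I{\left(J \right)} = J$
$X = -15$
$639 \left(X + h{\left(r{\left(5 \right)} \right)}\right) = 639 \left(-15 - 17\right) = 639 \left(-32\right) = -20448$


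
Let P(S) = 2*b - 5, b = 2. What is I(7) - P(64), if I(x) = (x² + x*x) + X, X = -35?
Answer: 64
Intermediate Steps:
I(x) = -35 + 2*x² (I(x) = (x² + x*x) - 35 = (x² + x²) - 35 = 2*x² - 35 = -35 + 2*x²)
P(S) = -1 (P(S) = 2*2 - 5 = 4 - 5 = -1)
I(7) - P(64) = (-35 + 2*7²) - 1*(-1) = (-35 + 2*49) + 1 = (-35 + 98) + 1 = 63 + 1 = 64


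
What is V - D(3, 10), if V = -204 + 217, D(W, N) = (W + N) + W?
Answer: -3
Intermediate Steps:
D(W, N) = N + 2*W (D(W, N) = (N + W) + W = N + 2*W)
V = 13
V - D(3, 10) = 13 - (10 + 2*3) = 13 - (10 + 6) = 13 - 1*16 = 13 - 16 = -3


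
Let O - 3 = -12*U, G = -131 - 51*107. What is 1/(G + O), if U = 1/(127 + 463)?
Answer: -295/1647581 ≈ -0.00017905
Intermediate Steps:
U = 1/590 ≈ 0.0016949
G = -5588 (G = -131 - 5457 = -5588)
O = 879/295 (O = 3 - 12*1/590 = 3 - 6/295 = 879/295 ≈ 2.9797)
1/(G + O) = 1/(-5588 + 879/295) = 1/(-1647581/295) = -295/1647581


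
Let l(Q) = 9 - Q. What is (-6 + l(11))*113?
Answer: -904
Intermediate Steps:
(-6 + l(11))*113 = (-6 + (9 - 1*11))*113 = (-6 + (9 - 11))*113 = (-6 - 2)*113 = -8*113 = -904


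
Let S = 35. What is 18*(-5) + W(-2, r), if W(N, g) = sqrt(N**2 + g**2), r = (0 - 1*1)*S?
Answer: -90 + sqrt(1229) ≈ -54.943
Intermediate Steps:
r = -35 (r = (0 - 1*1)*35 = (0 - 1)*35 = -1*35 = -35)
18*(-5) + W(-2, r) = 18*(-5) + sqrt((-2)**2 + (-35)**2) = -90 + sqrt(4 + 1225) = -90 + sqrt(1229)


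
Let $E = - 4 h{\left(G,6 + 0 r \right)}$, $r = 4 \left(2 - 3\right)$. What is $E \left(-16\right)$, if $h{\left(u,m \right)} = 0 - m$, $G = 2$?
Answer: $-384$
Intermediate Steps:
$r = -4$ ($r = 4 \left(-1\right) = -4$)
$h{\left(u,m \right)} = - m$
$E = 24$ ($E = - 4 \left(- (6 + 0 \left(-4\right))\right) = - 4 \left(- (6 + 0)\right) = - 4 \left(\left(-1\right) 6\right) = \left(-4\right) \left(-6\right) = 24$)
$E \left(-16\right) = 24 \left(-16\right) = -384$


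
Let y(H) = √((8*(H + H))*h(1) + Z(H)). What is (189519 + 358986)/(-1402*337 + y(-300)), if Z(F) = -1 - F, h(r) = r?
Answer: -259154351370/223231685177 - 548505*I*√4501/223231685177 ≈ -1.1609 - 0.00016485*I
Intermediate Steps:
y(H) = √(-1 + 15*H) (y(H) = √((8*(H + H))*1 + (-1 - H)) = √((8*(2*H))*1 + (-1 - H)) = √((16*H)*1 + (-1 - H)) = √(16*H + (-1 - H)) = √(-1 + 15*H))
(189519 + 358986)/(-1402*337 + y(-300)) = (189519 + 358986)/(-1402*337 + √(-1 + 15*(-300))) = 548505/(-472474 + √(-1 - 4500)) = 548505/(-472474 + √(-4501)) = 548505/(-472474 + I*√4501)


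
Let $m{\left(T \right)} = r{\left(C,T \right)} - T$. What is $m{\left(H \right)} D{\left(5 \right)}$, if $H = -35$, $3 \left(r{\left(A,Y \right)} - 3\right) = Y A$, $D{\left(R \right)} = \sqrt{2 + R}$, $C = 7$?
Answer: $- \frac{131 \sqrt{7}}{3} \approx -115.53$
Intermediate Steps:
$r{\left(A,Y \right)} = 3 + \frac{A Y}{3}$ ($r{\left(A,Y \right)} = 3 + \frac{Y A}{3} = 3 + \frac{A Y}{3}$)
$m{\left(T \right)} = 3 + \frac{4 T}{3}$ ($m{\left(T \right)} = \left(3 + \frac{1}{3} \cdot 7 T\right) - T = \left(3 + \frac{7 T}{3}\right) - T = 3 + \frac{4 T}{3}$)
$m{\left(H \right)} D{\left(5 \right)} = \left(3 + \frac{4}{3} \left(-35\right)\right) \sqrt{2 + 5} = \left(3 - \frac{140}{3}\right) \sqrt{7} = - \frac{131 \sqrt{7}}{3}$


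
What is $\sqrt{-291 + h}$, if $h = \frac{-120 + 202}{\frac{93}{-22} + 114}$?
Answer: $\frac{i \sqrt{1692820815}}{2415} \approx 17.037 i$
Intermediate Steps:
$h = \frac{1804}{2415}$ ($h = \frac{82}{93 \left(- \frac{1}{22}\right) + 114} = \frac{82}{- \frac{93}{22} + 114} = \frac{82}{\frac{2415}{22}} = 82 \cdot \frac{22}{2415} = \frac{1804}{2415} \approx 0.747$)
$\sqrt{-291 + h} = \sqrt{-291 + \frac{1804}{2415}} = \sqrt{- \frac{700961}{2415}} = \frac{i \sqrt{1692820815}}{2415}$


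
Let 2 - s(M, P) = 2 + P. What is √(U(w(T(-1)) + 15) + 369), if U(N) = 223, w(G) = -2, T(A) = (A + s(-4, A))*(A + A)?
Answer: 4*√37 ≈ 24.331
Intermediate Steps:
s(M, P) = -P (s(M, P) = 2 - (2 + P) = 2 + (-2 - P) = -P)
T(A) = 0 (T(A) = (A - A)*(A + A) = 0*(2*A) = 0)
√(U(w(T(-1)) + 15) + 369) = √(223 + 369) = √592 = 4*√37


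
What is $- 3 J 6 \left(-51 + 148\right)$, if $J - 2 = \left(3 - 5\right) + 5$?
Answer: $-8730$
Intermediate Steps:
$J = 5$ ($J = 2 + \left(\left(3 - 5\right) + 5\right) = 2 + \left(-2 + 5\right) = 2 + 3 = 5$)
$- 3 J 6 \left(-51 + 148\right) = \left(-3\right) 5 \cdot 6 \left(-51 + 148\right) = \left(-15\right) 6 \cdot 97 = \left(-90\right) 97 = -8730$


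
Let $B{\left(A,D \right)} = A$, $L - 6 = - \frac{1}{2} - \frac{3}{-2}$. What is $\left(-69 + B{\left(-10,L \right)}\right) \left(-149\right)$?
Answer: $11771$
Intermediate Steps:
$L = 7$ ($L = 6 - \left(\frac{1}{2} - \frac{3}{2}\right) = 6 - -1 = 6 + \left(- \frac{1}{2} + \frac{3}{2}\right) = 6 + 1 = 7$)
$\left(-69 + B{\left(-10,L \right)}\right) \left(-149\right) = \left(-69 - 10\right) \left(-149\right) = \left(-79\right) \left(-149\right) = 11771$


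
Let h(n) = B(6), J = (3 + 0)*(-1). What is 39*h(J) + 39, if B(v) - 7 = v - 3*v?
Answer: -156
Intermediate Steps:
B(v) = 7 - 2*v (B(v) = 7 + (v - 3*v) = 7 - 2*v)
J = -3 (J = 3*(-1) = -3)
h(n) = -5 (h(n) = 7 - 2*6 = 7 - 12 = -5)
39*h(J) + 39 = 39*(-5) + 39 = -195 + 39 = -156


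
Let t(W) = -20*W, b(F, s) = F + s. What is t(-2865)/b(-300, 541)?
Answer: 57300/241 ≈ 237.76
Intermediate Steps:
t(-2865)/b(-300, 541) = (-20*(-2865))/(-300 + 541) = 57300/241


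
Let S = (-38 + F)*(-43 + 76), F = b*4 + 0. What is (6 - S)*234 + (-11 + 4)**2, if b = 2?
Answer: 233113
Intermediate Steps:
F = 8 (F = 2*4 + 0 = 8 + 0 = 8)
S = -990 (S = (-38 + 8)*(-43 + 76) = -30*33 = -990)
(6 - S)*234 + (-11 + 4)**2 = (6 - 1*(-990))*234 + (-11 + 4)**2 = (6 + 990)*234 + (-7)**2 = 996*234 + 49 = 233064 + 49 = 233113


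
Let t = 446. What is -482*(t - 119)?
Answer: -157614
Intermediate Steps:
-482*(t - 119) = -482*(446 - 119) = -482*327 = -157614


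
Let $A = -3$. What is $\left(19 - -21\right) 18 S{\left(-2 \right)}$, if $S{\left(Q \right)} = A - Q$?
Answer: $-720$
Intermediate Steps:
$S{\left(Q \right)} = -3 - Q$
$\left(19 - -21\right) 18 S{\left(-2 \right)} = \left(19 - -21\right) 18 \left(-3 - -2\right) = \left(19 + 21\right) 18 \left(-3 + 2\right) = 40 \cdot 18 \left(-1\right) = 720 \left(-1\right) = -720$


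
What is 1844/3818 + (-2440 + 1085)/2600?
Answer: -37899/992680 ≈ -0.038178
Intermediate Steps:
1844/3818 + (-2440 + 1085)/2600 = 1844*(1/3818) - 1355*1/2600 = 922/1909 - 271/520 = -37899/992680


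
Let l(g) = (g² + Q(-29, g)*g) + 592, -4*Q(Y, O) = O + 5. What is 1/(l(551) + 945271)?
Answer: 1/1172875 ≈ 8.5261e-7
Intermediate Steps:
Q(Y, O) = -5/4 - O/4 (Q(Y, O) = -(O + 5)/4 = -(5 + O)/4 = -5/4 - O/4)
l(g) = 592 + g² + g*(-5/4 - g/4) (l(g) = (g² + (-5/4 - g/4)*g) + 592 = (g² + g*(-5/4 - g/4)) + 592 = 592 + g² + g*(-5/4 - g/4))
1/(l(551) + 945271) = 1/((592 - 5/4*551 + (¾)*551²) + 945271) = 1/((592 - 2755/4 + (¾)*303601) + 945271) = 1/((592 - 2755/4 + 910803/4) + 945271) = 1/(227604 + 945271) = 1/1172875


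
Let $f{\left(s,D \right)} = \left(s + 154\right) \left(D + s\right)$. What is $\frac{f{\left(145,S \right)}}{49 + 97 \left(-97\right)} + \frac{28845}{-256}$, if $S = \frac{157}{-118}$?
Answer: $- \frac{26567609}{226560} \approx -117.27$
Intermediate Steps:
$S = - \frac{157}{118}$ ($S = 157 \left(- \frac{1}{118}\right) = - \frac{157}{118} \approx -1.3305$)
$f{\left(s,D \right)} = \left(154 + s\right) \left(D + s\right)$
$\frac{f{\left(145,S \right)}}{49 + 97 \left(-97\right)} + \frac{28845}{-256} = \frac{145^{2} + 154 \left(- \frac{157}{118}\right) + 154 \cdot 145 - \frac{22765}{118}}{49 + 97 \left(-97\right)} + \frac{28845}{-256} = \frac{21025 - \frac{12089}{59} + 22330 - \frac{22765}{118}}{49 - 9409} + 28845 \left(- \frac{1}{256}\right) = \frac{5068947}{118 \left(-9360\right)} - \frac{28845}{256} = \frac{5068947}{118} \left(- \frac{1}{9360}\right) - \frac{28845}{256} = - \frac{129973}{28320} - \frac{28845}{256} = - \frac{26567609}{226560}$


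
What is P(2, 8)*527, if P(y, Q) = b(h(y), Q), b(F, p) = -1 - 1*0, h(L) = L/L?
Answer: -527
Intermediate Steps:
h(L) = 1
b(F, p) = -1 (b(F, p) = -1 + 0 = -1)
P(y, Q) = -1
P(2, 8)*527 = -1*527 = -527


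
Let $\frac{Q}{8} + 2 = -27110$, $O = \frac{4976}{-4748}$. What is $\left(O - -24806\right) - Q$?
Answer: $\frac{286899030}{1187} \approx 2.417 \cdot 10^{5}$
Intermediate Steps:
$O = - \frac{1244}{1187}$ ($O = 4976 \left(- \frac{1}{4748}\right) = - \frac{1244}{1187} \approx -1.048$)
$Q = -216896$ ($Q = -16 + 8 \left(-27110\right) = -16 - 216880 = -216896$)
$\left(O - -24806\right) - Q = \left(- \frac{1244}{1187} - -24806\right) - -216896 = \left(- \frac{1244}{1187} + 24806\right) + 216896 = \frac{29443478}{1187} + 216896 = \frac{286899030}{1187}$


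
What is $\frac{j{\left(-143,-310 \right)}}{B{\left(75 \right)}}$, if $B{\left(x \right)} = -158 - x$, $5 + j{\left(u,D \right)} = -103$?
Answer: $\frac{108}{233} \approx 0.46352$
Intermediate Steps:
$j{\left(u,D \right)} = -108$ ($j{\left(u,D \right)} = -5 - 103 = -108$)
$\frac{j{\left(-143,-310 \right)}}{B{\left(75 \right)}} = - \frac{108}{-158 - 75} = - \frac{108}{-233} = \left(-108\right) \left(- \frac{1}{233}\right) = \frac{108}{233}$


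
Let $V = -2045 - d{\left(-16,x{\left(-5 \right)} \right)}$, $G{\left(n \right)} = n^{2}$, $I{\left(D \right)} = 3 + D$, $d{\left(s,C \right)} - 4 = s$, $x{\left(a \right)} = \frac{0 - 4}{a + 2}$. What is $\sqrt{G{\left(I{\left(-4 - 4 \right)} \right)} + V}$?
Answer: $2 i \sqrt{502} \approx 44.811 i$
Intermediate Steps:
$x{\left(a \right)} = - \frac{4}{2 + a}$
$d{\left(s,C \right)} = 4 + s$
$V = -2033$ ($V = -2045 - \left(4 - 16\right) = -2045 - -12 = -2045 + 12 = -2033$)
$\sqrt{G{\left(I{\left(-4 - 4 \right)} \right)} + V} = \sqrt{\left(3 - 8\right)^{2} - 2033} = \sqrt{\left(-5\right)^{2} - 2033} = \sqrt{25 - 2033} = \sqrt{-2008} = 2 i \sqrt{502}$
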